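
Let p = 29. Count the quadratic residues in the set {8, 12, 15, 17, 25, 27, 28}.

2

(8/29) = -1 → non-residue.
(12/29) = -1 → non-residue.
(15/29) = -1 → non-residue.
(17/29) = -1 → non-residue.
(25/29) = +1 → QR.
(27/29) = -1 → non-residue.
(28/29) = +1 → QR.
Total quadratic residues among the 7: 2.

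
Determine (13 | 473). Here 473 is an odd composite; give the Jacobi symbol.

-1

Reciprocity: 13 ≡ 1 and 473 ≡ 1 (mod 4), so (13/473) = +(473/13).
Reduce top mod 13: now compute (5/13).
Reciprocity: 5 ≡ 1 and 13 ≡ 1 (mod 4), so (5/13) = +(13/5).
Reduce top mod 5: now compute (3/5).
Reciprocity: 3 ≡ 3 and 5 ≡ 1 (mod 4), so (3/5) = +(5/3).
Reduce top mod 3: now compute (2/3).
Pull out 2: since 3 ≡ 3 (mod 8), (2/3) = -1.
Reached (1/3) = 1. Collecting the sign flips along the way, the symbol is -1.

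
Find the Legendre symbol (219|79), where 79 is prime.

-1

First reduce: 219 ≡ 61 (mod 79).
Reciprocity: 61 ≡ 1 and 79 ≡ 3 (mod 4), so (61/79) = +(79/61).
Reduce top mod 61: now compute (18/61).
Pull out 2: since 61 ≡ 5 (mod 8), (2/61) = -1.
Reciprocity: 9 ≡ 1 and 61 ≡ 1 (mod 4), so (9/61) = +(61/9).
Reduce top mod 9: now compute (7/9).
Reciprocity: 7 ≡ 3 and 9 ≡ 1 (mod 4), so (7/9) = +(9/7).
Reduce top mod 7: now compute (2/7).
Pull out 2: since 7 ≡ 7 (mod 8), (2/7) = +1.
Reached (1/7) = 1. Collecting the sign flips along the way, the symbol is -1.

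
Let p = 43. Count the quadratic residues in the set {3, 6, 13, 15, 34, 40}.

4

(3/43) = -1 → non-residue.
(6/43) = +1 → QR.
(13/43) = +1 → QR.
(15/43) = +1 → QR.
(34/43) = -1 → non-residue.
(40/43) = +1 → QR.
Total quadratic residues among the 6: 4.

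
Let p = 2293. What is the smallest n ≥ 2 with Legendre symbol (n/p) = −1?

(2/2293) = −1, so 2 is the smallest positive non-residue mod 2293.

2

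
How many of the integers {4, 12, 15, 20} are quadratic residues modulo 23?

(4/23) = +1 → QR.
(12/23) = +1 → QR.
(15/23) = -1 → non-residue.
(20/23) = -1 → non-residue.
Total quadratic residues among the 4: 2.

2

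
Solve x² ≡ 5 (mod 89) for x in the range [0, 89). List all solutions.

89 ≡ 1 (mod 4), so we find a root by search.
Trying successive values, 19² = 361 ≡ 5 (mod 89). The other root is 89 − 19 = 70.

19, 70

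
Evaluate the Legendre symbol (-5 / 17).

-1

First reduce: -5 ≡ 12 (mod 17).
Pull out 2^2: since 17 ≡ 1 (mod 8), (2/17) = +1, so (2/17)^2 = +1.
Reciprocity: 3 ≡ 3 and 17 ≡ 1 (mod 4), so (3/17) = +(17/3).
Reduce top mod 3: now compute (2/3).
Pull out 2: since 3 ≡ 3 (mod 8), (2/3) = -1.
Reached (1/3) = 1. Collecting the sign flips along the way, the symbol is -1.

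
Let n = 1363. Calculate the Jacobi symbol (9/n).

1

Reciprocity: 9 ≡ 1 and 1363 ≡ 3 (mod 4), so (9/1363) = +(1363/9).
Reduce top mod 9: now compute (4/9).
Pull out 2^2: since 9 ≡ 1 (mod 8), (2/9) = +1, so (2/9)^2 = +1.
Reached (1/9) = 1. Collecting the sign flips along the way, the symbol is +1.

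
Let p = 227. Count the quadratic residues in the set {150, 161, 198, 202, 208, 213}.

2

(150/227) = -1 → non-residue.
(161/227) = +1 → QR.
(198/227) = -1 → non-residue.
(202/227) = -1 → non-residue.
(208/227) = -1 → non-residue.
(213/227) = +1 → QR.
Total quadratic residues among the 6: 2.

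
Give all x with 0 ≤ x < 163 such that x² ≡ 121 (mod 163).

Since 163 ≡ 3 (mod 4), a square root of 121 is 121^((163+1)/4) = 121^41 mod 163.
Repeated squaring: 121^2≡134, 121^4≡26, 121^8≡24, 121^16≡87, 121^32≡71 (mod 163).
121^41 = 121^(32+8+1) ≡ 152 (mod 163).
Check: 152² = 23104 ≡ 121 (mod 163). The two roots are 11 and 152.

11, 152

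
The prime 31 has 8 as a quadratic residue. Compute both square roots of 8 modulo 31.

Since 31 ≡ 3 (mod 4), a square root of 8 is 8^((31+1)/4) = 8^8 mod 31.
Repeated squaring: 8^2≡2, 8^4≡4, 8^8≡16 (mod 31).
8^8 = 8^(8) ≡ 16 (mod 31).
Check: 16² = 256 ≡ 8 (mod 31). The two roots are 15 and 16.

15, 16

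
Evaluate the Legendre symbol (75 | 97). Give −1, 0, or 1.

1

Euler's criterion: (75/97) ≡ 75^48 (mod 97).
75^2 ≡ 96 (mod 97)
75^4 ≡ 1 (mod 97)
75^8 ≡ 1 (mod 97)
75^16 ≡ 1 (mod 97)
75^32 ≡ 1 (mod 97)
75^48 = 75^(32+16) ≡ 1 (mod 97).
Result is 1, so (75/97) = 1.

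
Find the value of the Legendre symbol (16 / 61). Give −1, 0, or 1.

Euler's criterion: (16/61) ≡ 16^30 (mod 61).
16^2 ≡ 12 (mod 61)
16^4 ≡ 22 (mod 61)
16^8 ≡ 57 (mod 61)
16^16 ≡ 16 (mod 61)
16^30 = 16^(16+8+4+2) ≡ 1 (mod 61).
Result is 1, so (16/61) = 1.

1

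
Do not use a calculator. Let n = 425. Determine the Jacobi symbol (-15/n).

First reduce: -15 ≡ 410 (mod 425).
Pull out 2: since 425 ≡ 1 (mod 8), (2/425) = +1.
Reciprocity: 205 ≡ 1 and 425 ≡ 1 (mod 4), so (205/425) = +(425/205).
Reduce top mod 205: now compute (15/205).
Reciprocity: 15 ≡ 3 and 205 ≡ 1 (mod 4), so (15/205) = +(205/15).
Reduce top mod 15: now compute (10/15).
Pull out 2: since 15 ≡ 7 (mod 8), (2/15) = +1.
Reciprocity: 5 ≡ 1 and 15 ≡ 3 (mod 4), so (5/15) = +(15/5).
Reduce top mod 5: now compute (0/5).
Top reduces to 0: gcd > 1, so the symbol is 0.

0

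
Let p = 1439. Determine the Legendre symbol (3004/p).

First reduce: 3004 ≡ 126 (mod 1439).
Pull out 2: since 1439 ≡ 7 (mod 8), (2/1439) = +1.
Reciprocity: 63 ≡ 3 and 1439 ≡ 3 (mod 4), so (63/1439) = −(1439/63).
Reduce top mod 63: now compute (53/63).
Reciprocity: 53 ≡ 1 and 63 ≡ 3 (mod 4), so (53/63) = +(63/53).
Reduce top mod 53: now compute (10/53).
Pull out 2: since 53 ≡ 5 (mod 8), (2/53) = -1.
Reciprocity: 5 ≡ 1 and 53 ≡ 1 (mod 4), so (5/53) = +(53/5).
Reduce top mod 5: now compute (3/5).
Reciprocity: 3 ≡ 3 and 5 ≡ 1 (mod 4), so (3/5) = +(5/3).
Reduce top mod 3: now compute (2/3).
Pull out 2: since 3 ≡ 3 (mod 8), (2/3) = -1.
Reached (1/3) = 1. Collecting the sign flips along the way, the symbol is -1.

-1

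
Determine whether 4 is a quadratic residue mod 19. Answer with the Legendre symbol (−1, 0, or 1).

Pull out 2^2: since 19 ≡ 3 (mod 8), (2/19) = -1, so (2/19)^2 = +1.
Reached (1/19) = 1. Collecting the sign flips along the way, the symbol is +1.

1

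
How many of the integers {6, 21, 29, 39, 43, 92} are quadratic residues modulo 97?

(6/97) = +1 → QR.
(21/97) = -1 → non-residue.
(29/97) = -1 → non-residue.
(39/97) = -1 → non-residue.
(43/97) = +1 → QR.
(92/97) = -1 → non-residue.
Total quadratic residues among the 6: 2.

2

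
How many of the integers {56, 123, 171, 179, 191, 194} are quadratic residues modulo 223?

(56/223) = +1 → QR.
(123/223) = -1 → non-residue.
(171/223) = +1 → QR.
(179/223) = +1 → QR.
(191/223) = -1 → non-residue.
(194/223) = -1 → non-residue.
Total quadratic residues among the 6: 3.

3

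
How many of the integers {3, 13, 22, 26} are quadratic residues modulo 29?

2

(3/29) = -1 → non-residue.
(13/29) = +1 → QR.
(22/29) = +1 → QR.
(26/29) = -1 → non-residue.
Total quadratic residues among the 4: 2.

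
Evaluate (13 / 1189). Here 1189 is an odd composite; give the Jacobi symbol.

-1

Reciprocity: 13 ≡ 1 and 1189 ≡ 1 (mod 4), so (13/1189) = +(1189/13).
Reduce top mod 13: now compute (6/13).
Pull out 2: since 13 ≡ 5 (mod 8), (2/13) = -1.
Reciprocity: 3 ≡ 3 and 13 ≡ 1 (mod 4), so (3/13) = +(13/3).
Reduce top mod 3: now compute (1/3).
Reached (1/3) = 1. Collecting the sign flips along the way, the symbol is -1.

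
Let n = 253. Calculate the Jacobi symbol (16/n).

Pull out 2^4: since 253 ≡ 5 (mod 8), (2/253) = -1, so (2/253)^4 = +1.
Reached (1/253) = 1. Collecting the sign flips along the way, the symbol is +1.

1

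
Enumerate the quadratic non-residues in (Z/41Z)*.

3,6,7,11,12,13,14,15,17,19,22,24,26,27,28,29,30,34,35,38

Square k = 1,…,20 (k and 41−k give the same square):
1²=1, 2²=4, 3²=9, 4²=16, 5²=25, 6²=36, 7²≡8, 8²≡23, 9²≡40, 10²≡18, 11²≡39, 12²≡21, 13²≡5, 14²≡32, 15²≡20, 16²≡10, 17²≡2, 18²≡37, 19²≡33, 20²≡31 (mod 41).
The residues are {1, 2, 4, 5, 8, 9, 10, 16, 18, 20, 21, 23, 25, 31, 32, 33, 36, 37, 39, 40}; the non-residues are the remaining 20 nonzero classes.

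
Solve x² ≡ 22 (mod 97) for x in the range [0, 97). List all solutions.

97 ≡ 1 (mod 4), so we find a root by search.
Trying successive values, 33² = 1089 ≡ 22 (mod 97). The other root is 97 − 33 = 64.

33, 64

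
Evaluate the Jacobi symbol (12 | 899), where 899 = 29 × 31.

1

Pull out 2^2: since 899 ≡ 3 (mod 8), (2/899) = -1, so (2/899)^2 = +1.
Reciprocity: 3 ≡ 3 and 899 ≡ 3 (mod 4), so (3/899) = −(899/3).
Reduce top mod 3: now compute (2/3).
Pull out 2: since 3 ≡ 3 (mod 8), (2/3) = -1.
Reached (1/3) = 1. Collecting the sign flips along the way, the symbol is +1.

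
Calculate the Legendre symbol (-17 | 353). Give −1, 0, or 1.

1

Euler's criterion: (-17/353) ≡ 336^176 (mod 353).
336^2 ≡ 289 (mod 353)
336^4 ≡ 213 (mod 353)
336^8 ≡ 185 (mod 353)
336^16 ≡ 337 (mod 353)
336^32 ≡ 256 (mod 353)
336^64 ≡ 231 (mod 353)
336^128 ≡ 58 (mod 353)
336^176 = 336^(128+32+16) ≡ 1 (mod 353).
Result is 1, so (-17/353) = 1.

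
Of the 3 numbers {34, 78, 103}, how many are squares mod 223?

(34/223) = +1 → QR.
(78/223) = +1 → QR.
(103/223) = -1 → non-residue.
Total quadratic residues among the 3: 2.

2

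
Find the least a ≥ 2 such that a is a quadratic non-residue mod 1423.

3

(2/1423) = +1, so 2 is a residue.
(3/1423) = −1, so 3 is the smallest positive non-residue mod 1423.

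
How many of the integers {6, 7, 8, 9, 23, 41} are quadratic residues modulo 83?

(6/83) = -1 → non-residue.
(7/83) = +1 → QR.
(8/83) = -1 → non-residue.
(9/83) = +1 → QR.
(23/83) = +1 → QR.
(41/83) = +1 → QR.
Total quadratic residues among the 6: 4.

4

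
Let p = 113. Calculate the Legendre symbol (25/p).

1

Euler's criterion: (25/113) ≡ 25^56 (mod 113).
25^2 ≡ 60 (mod 113)
25^4 ≡ 97 (mod 113)
25^8 ≡ 30 (mod 113)
25^16 ≡ 109 (mod 113)
25^32 ≡ 16 (mod 113)
25^56 = 25^(32+16+8) ≡ 1 (mod 113).
Result is 1, so (25/113) = 1.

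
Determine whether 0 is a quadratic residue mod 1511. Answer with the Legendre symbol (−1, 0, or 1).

Top reduces to 0: gcd > 1, so the symbol is 0.

0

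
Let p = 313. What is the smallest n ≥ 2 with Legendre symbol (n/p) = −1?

5

(2/313) = +1, so 2 is a residue.
(3/313) = +1, so 3 is a residue.
(4/313) = +1, so 4 is a residue.
(5/313) = −1, so 5 is the smallest positive non-residue mod 313.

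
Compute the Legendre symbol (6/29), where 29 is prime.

Pull out 2: since 29 ≡ 5 (mod 8), (2/29) = -1.
Reciprocity: 3 ≡ 3 and 29 ≡ 1 (mod 4), so (3/29) = +(29/3).
Reduce top mod 3: now compute (2/3).
Pull out 2: since 3 ≡ 3 (mod 8), (2/3) = -1.
Reached (1/3) = 1. Collecting the sign flips along the way, the symbol is +1.

1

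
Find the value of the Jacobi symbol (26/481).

Pull out 2: since 481 ≡ 1 (mod 8), (2/481) = +1.
Reciprocity: 13 ≡ 1 and 481 ≡ 1 (mod 4), so (13/481) = +(481/13).
Reduce top mod 13: now compute (0/13).
Top reduces to 0: gcd > 1, so the symbol is 0.

0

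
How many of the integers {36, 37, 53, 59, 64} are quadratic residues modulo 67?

(36/67) = +1 → QR.
(37/67) = +1 → QR.
(53/67) = -1 → non-residue.
(59/67) = +1 → QR.
(64/67) = +1 → QR.
Total quadratic residues among the 5: 4.

4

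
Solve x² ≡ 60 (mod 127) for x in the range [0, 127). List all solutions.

Since 127 ≡ 3 (mod 4), a square root of 60 is 60^((127+1)/4) = 60^32 mod 127.
Repeated squaring: 60^2≡44, 60^4≡31, 60^8≡72, 60^16≡104, 60^32≡21 (mod 127).
60^32 = 60^(32) ≡ 21 (mod 127).
Check: 21² = 441 ≡ 60 (mod 127). The two roots are 21 and 106.

21, 106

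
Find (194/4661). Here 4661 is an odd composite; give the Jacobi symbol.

1

Pull out 2: since 4661 ≡ 5 (mod 8), (2/4661) = -1.
Reciprocity: 97 ≡ 1 and 4661 ≡ 1 (mod 4), so (97/4661) = +(4661/97).
Reduce top mod 97: now compute (5/97).
Reciprocity: 5 ≡ 1 and 97 ≡ 1 (mod 4), so (5/97) = +(97/5).
Reduce top mod 5: now compute (2/5).
Pull out 2: since 5 ≡ 5 (mod 8), (2/5) = -1.
Reached (1/5) = 1. Collecting the sign flips along the way, the symbol is +1.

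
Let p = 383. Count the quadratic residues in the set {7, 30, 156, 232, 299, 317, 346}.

(7/383) = +1 → QR.
(30/383) = -1 → non-residue.
(156/383) = -1 → non-residue.
(232/383) = +1 → QR.
(299/383) = -1 → non-residue.
(317/383) = +1 → QR.
(346/383) = +1 → QR.
Total quadratic residues among the 7: 4.

4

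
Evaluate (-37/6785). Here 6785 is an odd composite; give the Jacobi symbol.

First reduce: -37 ≡ 6748 (mod 6785).
Pull out 2^2: since 6785 ≡ 1 (mod 8), (2/6785) = +1, so (2/6785)^2 = +1.
Reciprocity: 1687 ≡ 3 and 6785 ≡ 1 (mod 4), so (1687/6785) = +(6785/1687).
Reduce top mod 1687: now compute (37/1687).
Reciprocity: 37 ≡ 1 and 1687 ≡ 3 (mod 4), so (37/1687) = +(1687/37).
Reduce top mod 37: now compute (22/37).
Pull out 2: since 37 ≡ 5 (mod 8), (2/37) = -1.
Reciprocity: 11 ≡ 3 and 37 ≡ 1 (mod 4), so (11/37) = +(37/11).
Reduce top mod 11: now compute (4/11).
Pull out 2^2: since 11 ≡ 3 (mod 8), (2/11) = -1, so (2/11)^2 = +1.
Reached (1/11) = 1. Collecting the sign flips along the way, the symbol is -1.

-1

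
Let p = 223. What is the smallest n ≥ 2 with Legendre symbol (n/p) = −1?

3

(2/223) = +1, so 2 is a residue.
(3/223) = −1, so 3 is the smallest positive non-residue mod 223.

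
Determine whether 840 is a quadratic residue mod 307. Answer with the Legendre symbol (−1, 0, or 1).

-1

First reduce: 840 ≡ 226 (mod 307).
Pull out 2: since 307 ≡ 3 (mod 8), (2/307) = -1.
Reciprocity: 113 ≡ 1 and 307 ≡ 3 (mod 4), so (113/307) = +(307/113).
Reduce top mod 113: now compute (81/113).
Reciprocity: 81 ≡ 1 and 113 ≡ 1 (mod 4), so (81/113) = +(113/81).
Reduce top mod 81: now compute (32/81).
Pull out 2^5: since 81 ≡ 1 (mod 8), (2/81) = +1, so (2/81)^5 = +1.
Reached (1/81) = 1. Collecting the sign flips along the way, the symbol is -1.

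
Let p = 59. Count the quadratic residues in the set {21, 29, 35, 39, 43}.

(21/59) = +1 → QR.
(29/59) = +1 → QR.
(35/59) = +1 → QR.
(39/59) = -1 → non-residue.
(43/59) = -1 → non-residue.
Total quadratic residues among the 5: 3.

3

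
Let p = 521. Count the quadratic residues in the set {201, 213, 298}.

1

(201/521) = +1 → QR.
(213/521) = -1 → non-residue.
(298/521) = -1 → non-residue.
Total quadratic residues among the 3: 1.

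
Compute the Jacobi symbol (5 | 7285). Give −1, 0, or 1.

Reciprocity: 5 ≡ 1 and 7285 ≡ 1 (mod 4), so (5/7285) = +(7285/5).
Reduce top mod 5: now compute (0/5).
Top reduces to 0: gcd > 1, so the symbol is 0.

0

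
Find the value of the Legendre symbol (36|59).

Pull out 2^2: since 59 ≡ 3 (mod 8), (2/59) = -1, so (2/59)^2 = +1.
Reciprocity: 9 ≡ 1 and 59 ≡ 3 (mod 4), so (9/59) = +(59/9).
Reduce top mod 9: now compute (5/9).
Reciprocity: 5 ≡ 1 and 9 ≡ 1 (mod 4), so (5/9) = +(9/5).
Reduce top mod 5: now compute (4/5).
Pull out 2^2: since 5 ≡ 5 (mod 8), (2/5) = -1, so (2/5)^2 = +1.
Reached (1/5) = 1. Collecting the sign flips along the way, the symbol is +1.

1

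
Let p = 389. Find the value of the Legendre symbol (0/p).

Top reduces to 0: gcd > 1, so the symbol is 0.

0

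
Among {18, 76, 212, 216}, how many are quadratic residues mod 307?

(18/307) = -1 → non-residue.
(76/307) = +1 → QR.
(212/307) = +1 → QR.
(216/307) = +1 → QR.
Total quadratic residues among the 4: 3.

3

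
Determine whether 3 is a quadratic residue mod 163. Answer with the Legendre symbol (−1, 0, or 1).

Reciprocity: 3 ≡ 3 and 163 ≡ 3 (mod 4), so (3/163) = −(163/3).
Reduce top mod 3: now compute (1/3).
Reached (1/3) = 1. Collecting the sign flips along the way, the symbol is -1.

-1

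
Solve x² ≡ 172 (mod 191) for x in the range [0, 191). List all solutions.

Since 191 ≡ 3 (mod 4), a square root of 172 is 172^((191+1)/4) = 172^48 mod 191.
Repeated squaring: 172^2≡170, 172^4≡59, 172^8≡43, 172^16≡130, 172^32≡92 (mod 191).
172^48 = 172^(32+16) ≡ 118 (mod 191).
Check: 118² = 13924 ≡ 172 (mod 191). The two roots are 73 and 118.

73, 118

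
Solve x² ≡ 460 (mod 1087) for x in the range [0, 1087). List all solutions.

61, 1026

Since 1087 ≡ 3 (mod 4), a square root of 460 is 460^((1087+1)/4) = 460^272 mod 1087.
Repeated squaring: 460^2≡722, 460^4≡611, 460^8≡480, 460^16≡1043, 460^32≡849, 460^64≡120, 460^128≡269, 460^256≡619 (mod 1087).
460^272 = 460^(256+16) ≡ 1026 (mod 1087).
Check: 1026² = 1052676 ≡ 460 (mod 1087). The two roots are 61 and 1026.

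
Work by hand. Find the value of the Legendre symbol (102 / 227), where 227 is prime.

Euler's criterion: (102/227) ≡ 102^113 (mod 227).
102^2 ≡ 189 (mod 227)
102^4 ≡ 82 (mod 227)
102^8 ≡ 141 (mod 227)
102^16 ≡ 132 (mod 227)
102^32 ≡ 172 (mod 227)
102^64 ≡ 74 (mod 227)
102^113 = 102^(64+32+16+1) ≡ 1 (mod 227).
Result is 1, so (102/227) = 1.

1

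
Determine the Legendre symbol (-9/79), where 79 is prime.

Euler's criterion: (-9/79) ≡ 70^39 (mod 79).
70^2 ≡ 2 (mod 79)
70^4 ≡ 4 (mod 79)
70^8 ≡ 16 (mod 79)
70^16 ≡ 19 (mod 79)
70^32 ≡ 45 (mod 79)
70^39 = 70^(32+4+2+1) ≡ 78 (mod 79).
Result is 78 ≡ −1, so (-9/79) = −1.

-1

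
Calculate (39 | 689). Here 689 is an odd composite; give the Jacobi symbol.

Reciprocity: 39 ≡ 3 and 689 ≡ 1 (mod 4), so (39/689) = +(689/39).
Reduce top mod 39: now compute (26/39).
Pull out 2: since 39 ≡ 7 (mod 8), (2/39) = +1.
Reciprocity: 13 ≡ 1 and 39 ≡ 3 (mod 4), so (13/39) = +(39/13).
Reduce top mod 13: now compute (0/13).
Top reduces to 0: gcd > 1, so the symbol is 0.

0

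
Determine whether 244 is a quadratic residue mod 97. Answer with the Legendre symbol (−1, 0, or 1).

Euler's criterion: (244/97) ≡ 50^48 (mod 97).
50^2 ≡ 75 (mod 97)
50^4 ≡ 96 (mod 97)
50^8 ≡ 1 (mod 97)
50^16 ≡ 1 (mod 97)
50^32 ≡ 1 (mod 97)
50^48 = 50^(32+16) ≡ 1 (mod 97).
Result is 1, so (244/97) = 1.

1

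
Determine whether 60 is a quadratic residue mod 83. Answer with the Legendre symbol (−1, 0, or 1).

-1

Pull out 2^2: since 83 ≡ 3 (mod 8), (2/83) = -1, so (2/83)^2 = +1.
Reciprocity: 15 ≡ 3 and 83 ≡ 3 (mod 4), so (15/83) = −(83/15).
Reduce top mod 15: now compute (8/15).
Pull out 2^3: since 15 ≡ 7 (mod 8), (2/15) = +1, so (2/15)^3 = +1.
Reached (1/15) = 1. Collecting the sign flips along the way, the symbol is -1.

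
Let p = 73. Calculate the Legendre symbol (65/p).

Reciprocity: 65 ≡ 1 and 73 ≡ 1 (mod 4), so (65/73) = +(73/65).
Reduce top mod 65: now compute (8/65).
Pull out 2^3: since 65 ≡ 1 (mod 8), (2/65) = +1, so (2/65)^3 = +1.
Reached (1/65) = 1. Collecting the sign flips along the way, the symbol is +1.

1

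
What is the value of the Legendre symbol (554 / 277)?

First reduce: 554 ≡ 0 (mod 277).
Top reduces to 0: gcd > 1, so the symbol is 0.

0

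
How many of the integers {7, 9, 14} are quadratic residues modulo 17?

(7/17) = -1 → non-residue.
(9/17) = +1 → QR.
(14/17) = -1 → non-residue.
Total quadratic residues among the 3: 1.

1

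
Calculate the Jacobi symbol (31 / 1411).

-1

Reciprocity: 31 ≡ 3 and 1411 ≡ 3 (mod 4), so (31/1411) = −(1411/31).
Reduce top mod 31: now compute (16/31).
Pull out 2^4: since 31 ≡ 7 (mod 8), (2/31) = +1, so (2/31)^4 = +1.
Reached (1/31) = 1. Collecting the sign flips along the way, the symbol is -1.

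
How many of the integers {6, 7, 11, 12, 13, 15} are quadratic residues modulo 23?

(6/23) = +1 → QR.
(7/23) = -1 → non-residue.
(11/23) = -1 → non-residue.
(12/23) = +1 → QR.
(13/23) = +1 → QR.
(15/23) = -1 → non-residue.
Total quadratic residues among the 6: 3.

3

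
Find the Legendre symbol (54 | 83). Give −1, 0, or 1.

Pull out 2: since 83 ≡ 3 (mod 8), (2/83) = -1.
Reciprocity: 27 ≡ 3 and 83 ≡ 3 (mod 4), so (27/83) = −(83/27).
Reduce top mod 27: now compute (2/27).
Pull out 2: since 27 ≡ 3 (mod 8), (2/27) = -1.
Reached (1/27) = 1. Collecting the sign flips along the way, the symbol is -1.

-1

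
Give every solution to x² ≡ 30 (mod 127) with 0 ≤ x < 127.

Since 127 ≡ 3 (mod 4), a square root of 30 is 30^((127+1)/4) = 30^32 mod 127.
Repeated squaring: 30^2≡11, 30^4≡121, 30^8≡36, 30^16≡26, 30^32≡41 (mod 127).
30^32 = 30^(32) ≡ 41 (mod 127).
Check: 41² = 1681 ≡ 30 (mod 127). The two roots are 41 and 86.

41, 86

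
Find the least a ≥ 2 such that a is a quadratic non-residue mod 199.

3

(2/199) = +1, so 2 is a residue.
(3/199) = −1, so 3 is the smallest positive non-residue mod 199.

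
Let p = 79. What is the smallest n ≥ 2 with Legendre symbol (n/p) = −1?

3

(2/79) = +1, so 2 is a residue.
(3/79) = −1, so 3 is the smallest positive non-residue mod 79.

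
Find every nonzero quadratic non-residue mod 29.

2, 3, 8, 10, 11, 12, 14, 15, 17, 18, 19, 21, 26, 27

Square k = 1,…,14 (k and 29−k give the same square):
1²=1, 2²=4, 3²=9, 4²=16, 5²=25, 6²≡7, 7²≡20, 8²≡6, 9²≡23, 10²≡13, 11²≡5, 12²≡28, 13²≡24, 14²≡22 (mod 29).
The residues are {1, 4, 5, 6, 7, 9, 13, 16, 20, 22, 23, 24, 25, 28}; the non-residues are the remaining 14 nonzero classes.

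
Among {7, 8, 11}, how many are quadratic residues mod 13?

0

(7/13) = -1 → non-residue.
(8/13) = -1 → non-residue.
(11/13) = -1 → non-residue.
Total quadratic residues among the 3: 0.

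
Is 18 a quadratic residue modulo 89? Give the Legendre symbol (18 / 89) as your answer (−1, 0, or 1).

Euler's criterion: (18/89) ≡ 18^44 (mod 89).
18^2 ≡ 57 (mod 89)
18^4 ≡ 45 (mod 89)
18^8 ≡ 67 (mod 89)
18^16 ≡ 39 (mod 89)
18^32 ≡ 8 (mod 89)
18^44 = 18^(32+8+4) ≡ 1 (mod 89).
Result is 1, so (18/89) = 1.

1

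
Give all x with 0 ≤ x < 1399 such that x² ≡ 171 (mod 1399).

119, 1280

Since 1399 ≡ 3 (mod 4), a square root of 171 is 171^((1399+1)/4) = 171^350 mod 1399.
Repeated squaring: 171^2≡1261, 171^4≡857, 171^8≡1373, 171^16≡676, 171^32≡902, 171^64≡785, 171^128≡665, 171^256≡141 (mod 1399).
171^350 = 171^(256+64+16+8+4+2) ≡ 1280 (mod 1399).
Check: 1280² = 1638400 ≡ 171 (mod 1399). The two roots are 119 and 1280.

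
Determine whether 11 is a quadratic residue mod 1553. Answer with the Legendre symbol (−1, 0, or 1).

Reciprocity: 11 ≡ 3 and 1553 ≡ 1 (mod 4), so (11/1553) = +(1553/11).
Reduce top mod 11: now compute (2/11).
Pull out 2: since 11 ≡ 3 (mod 8), (2/11) = -1.
Reached (1/11) = 1. Collecting the sign flips along the way, the symbol is -1.

-1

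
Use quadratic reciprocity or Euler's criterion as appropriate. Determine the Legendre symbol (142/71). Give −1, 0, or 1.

0

First reduce: 142 ≡ 0 (mod 71).
Top reduces to 0: gcd > 1, so the symbol is 0.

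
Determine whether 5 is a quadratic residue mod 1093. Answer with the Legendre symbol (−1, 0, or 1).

-1

Reciprocity: 5 ≡ 1 and 1093 ≡ 1 (mod 4), so (5/1093) = +(1093/5).
Reduce top mod 5: now compute (3/5).
Reciprocity: 3 ≡ 3 and 5 ≡ 1 (mod 4), so (3/5) = +(5/3).
Reduce top mod 3: now compute (2/3).
Pull out 2: since 3 ≡ 3 (mod 8), (2/3) = -1.
Reached (1/3) = 1. Collecting the sign flips along the way, the symbol is -1.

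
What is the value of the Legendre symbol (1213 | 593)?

First reduce: 1213 ≡ 27 (mod 593).
Reciprocity: 27 ≡ 3 and 593 ≡ 1 (mod 4), so (27/593) = +(593/27).
Reduce top mod 27: now compute (26/27).
Pull out 2: since 27 ≡ 3 (mod 8), (2/27) = -1.
Reciprocity: 13 ≡ 1 and 27 ≡ 3 (mod 4), so (13/27) = +(27/13).
Reduce top mod 13: now compute (1/13).
Reached (1/13) = 1. Collecting the sign flips along the way, the symbol is -1.

-1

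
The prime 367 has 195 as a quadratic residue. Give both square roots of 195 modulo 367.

Since 367 ≡ 3 (mod 4), a square root of 195 is 195^((367+1)/4) = 195^92 mod 367.
Repeated squaring: 195^2≡224, 195^4≡264, 195^8≡333, 195^16≡55, 195^32≡89, 195^64≡214 (mod 367).
195^92 = 195^(64+16+8+4) ≡ 36 (mod 367).
Check: 36² = 1296 ≡ 195 (mod 367). The two roots are 36 and 331.

36, 331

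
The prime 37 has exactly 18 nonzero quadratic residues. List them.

1,3,4,7,9,10,11,12,16,21,25,26,27,28,30,33,34,36

Square k = 1,…,18 (k and 37−k give the same square):
1²=1, 2²=4, 3²=9, 4²=16, 5²=25, 6²=36, 7²≡12, 8²≡27, 9²≡7, 10²≡26, 11²≡10, 12²≡33, 13²≡21, 14²≡11, 15²≡3, 16²≡34, 17²≡30, 18²≡28 (mod 37).
So the quadratic residues mod 37 are {1, 3, 4, 7, 9, 10, 11, 12, 16, 21, 25, 26, 27, 28, 30, 33, 34, 36}.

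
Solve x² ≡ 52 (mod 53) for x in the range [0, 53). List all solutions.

23, 30

53 ≡ 1 (mod 4), so we find a root by search.
Trying successive values, 23² = 529 ≡ 52 (mod 53). The other root is 53 − 23 = 30.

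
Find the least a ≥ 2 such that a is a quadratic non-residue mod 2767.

(2/2767) = +1, so 2 is a residue.
(3/2767) = −1, so 3 is the smallest positive non-residue mod 2767.

3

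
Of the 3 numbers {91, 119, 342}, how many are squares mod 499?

(91/499) = +1 → QR.
(119/499) = +1 → QR.
(342/499) = +1 → QR.
Total quadratic residues among the 3: 3.

3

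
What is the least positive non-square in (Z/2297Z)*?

3

(2/2297) = +1, so 2 is a residue.
(3/2297) = −1, so 3 is the smallest positive non-residue mod 2297.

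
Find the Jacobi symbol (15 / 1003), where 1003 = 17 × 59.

1

Reciprocity: 15 ≡ 3 and 1003 ≡ 3 (mod 4), so (15/1003) = −(1003/15).
Reduce top mod 15: now compute (13/15).
Reciprocity: 13 ≡ 1 and 15 ≡ 3 (mod 4), so (13/15) = +(15/13).
Reduce top mod 13: now compute (2/13).
Pull out 2: since 13 ≡ 5 (mod 8), (2/13) = -1.
Reached (1/13) = 1. Collecting the sign flips along the way, the symbol is +1.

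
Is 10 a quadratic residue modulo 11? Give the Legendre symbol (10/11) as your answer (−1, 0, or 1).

-1

Euler's criterion: (10/11) ≡ 10^5 (mod 11).
10^2 ≡ 1 (mod 11)
10^4 ≡ 1 (mod 11)
10^5 = 10^(4+1) ≡ 10 (mod 11).
Result is 10 ≡ −1, so (10/11) = −1.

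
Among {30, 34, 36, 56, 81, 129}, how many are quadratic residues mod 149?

4

(30/149) = +1 → QR.
(34/149) = -1 → non-residue.
(36/149) = +1 → QR.
(56/149) = -1 → non-residue.
(81/149) = +1 → QR.
(129/149) = +1 → QR.
Total quadratic residues among the 6: 4.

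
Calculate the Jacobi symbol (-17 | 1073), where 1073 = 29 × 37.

1

First reduce: -17 ≡ 1056 (mod 1073).
Pull out 2^5: since 1073 ≡ 1 (mod 8), (2/1073) = +1, so (2/1073)^5 = +1.
Reciprocity: 33 ≡ 1 and 1073 ≡ 1 (mod 4), so (33/1073) = +(1073/33).
Reduce top mod 33: now compute (17/33).
Reciprocity: 17 ≡ 1 and 33 ≡ 1 (mod 4), so (17/33) = +(33/17).
Reduce top mod 17: now compute (16/17).
Pull out 2^4: since 17 ≡ 1 (mod 8), (2/17) = +1, so (2/17)^4 = +1.
Reached (1/17) = 1. Collecting the sign flips along the way, the symbol is +1.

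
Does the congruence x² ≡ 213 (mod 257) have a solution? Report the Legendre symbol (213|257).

1

Reciprocity: 213 ≡ 1 and 257 ≡ 1 (mod 4), so (213/257) = +(257/213).
Reduce top mod 213: now compute (44/213).
Pull out 2^2: since 213 ≡ 5 (mod 8), (2/213) = -1, so (2/213)^2 = +1.
Reciprocity: 11 ≡ 3 and 213 ≡ 1 (mod 4), so (11/213) = +(213/11).
Reduce top mod 11: now compute (4/11).
Pull out 2^2: since 11 ≡ 3 (mod 8), (2/11) = -1, so (2/11)^2 = +1.
Reached (1/11) = 1. Collecting the sign flips along the way, the symbol is +1.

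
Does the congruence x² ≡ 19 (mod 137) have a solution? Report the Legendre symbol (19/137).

Euler's criterion: (19/137) ≡ 19^68 (mod 137).
19^2 ≡ 87 (mod 137)
19^4 ≡ 34 (mod 137)
19^8 ≡ 60 (mod 137)
19^16 ≡ 38 (mod 137)
19^32 ≡ 74 (mod 137)
19^64 ≡ 133 (mod 137)
19^68 = 19^(64+4) ≡ 1 (mod 137).
Result is 1, so (19/137) = 1.

1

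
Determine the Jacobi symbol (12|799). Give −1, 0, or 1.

-1

Pull out 2^2: since 799 ≡ 7 (mod 8), (2/799) = +1, so (2/799)^2 = +1.
Reciprocity: 3 ≡ 3 and 799 ≡ 3 (mod 4), so (3/799) = −(799/3).
Reduce top mod 3: now compute (1/3).
Reached (1/3) = 1. Collecting the sign flips along the way, the symbol is -1.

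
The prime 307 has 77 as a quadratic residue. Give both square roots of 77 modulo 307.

153, 154

Since 307 ≡ 3 (mod 4), a square root of 77 is 77^((307+1)/4) = 77^77 mod 307.
Repeated squaring: 77^2≡96, 77^4≡6, 77^8≡36, 77^16≡68, 77^32≡19, 77^64≡54 (mod 307).
77^77 = 77^(64+8+4+1) ≡ 153 (mod 307).
Check: 153² = 23409 ≡ 77 (mod 307). The two roots are 153 and 154.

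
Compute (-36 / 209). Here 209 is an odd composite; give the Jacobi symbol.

First reduce: -36 ≡ 173 (mod 209).
Reciprocity: 173 ≡ 1 and 209 ≡ 1 (mod 4), so (173/209) = +(209/173).
Reduce top mod 173: now compute (36/173).
Pull out 2^2: since 173 ≡ 5 (mod 8), (2/173) = -1, so (2/173)^2 = +1.
Reciprocity: 9 ≡ 1 and 173 ≡ 1 (mod 4), so (9/173) = +(173/9).
Reduce top mod 9: now compute (2/9).
Pull out 2: since 9 ≡ 1 (mod 8), (2/9) = +1.
Reached (1/9) = 1. Collecting the sign flips along the way, the symbol is +1.

1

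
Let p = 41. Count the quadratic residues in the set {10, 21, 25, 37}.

(10/41) = +1 → QR.
(21/41) = +1 → QR.
(25/41) = +1 → QR.
(37/41) = +1 → QR.
Total quadratic residues among the 4: 4.

4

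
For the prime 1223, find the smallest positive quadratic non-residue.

(2/1223) = +1, so 2 is a residue.
(3/1223) = +1, so 3 is a residue.
(4/1223) = +1, so 4 is a residue.
(5/1223) = −1, so 5 is the smallest positive non-residue mod 1223.

5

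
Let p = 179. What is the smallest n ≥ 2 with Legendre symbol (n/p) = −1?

2

(2/179) = −1, so 2 is the smallest positive non-residue mod 179.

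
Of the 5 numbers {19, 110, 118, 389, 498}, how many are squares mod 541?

(19/541) = +1 → QR.
(110/541) = +1 → QR.
(118/541) = +1 → QR.
(389/541) = -1 → non-residue.
(498/541) = +1 → QR.
Total quadratic residues among the 5: 4.

4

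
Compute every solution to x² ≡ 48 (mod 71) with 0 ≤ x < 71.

Since 71 ≡ 3 (mod 4), a square root of 48 is 48^((71+1)/4) = 48^18 mod 71.
Repeated squaring: 48^2≡32, 48^4≡30, 48^8≡48, 48^16≡32 (mod 71).
48^18 = 48^(16+2) ≡ 30 (mod 71).
Check: 30² = 900 ≡ 48 (mod 71). The two roots are 30 and 41.

30, 41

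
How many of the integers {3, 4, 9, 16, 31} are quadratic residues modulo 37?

(3/37) = +1 → QR.
(4/37) = +1 → QR.
(9/37) = +1 → QR.
(16/37) = +1 → QR.
(31/37) = -1 → non-residue.
Total quadratic residues among the 5: 4.

4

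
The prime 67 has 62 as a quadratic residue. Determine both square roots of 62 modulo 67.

14, 53

Since 67 ≡ 3 (mod 4), a square root of 62 is 62^((67+1)/4) = 62^17 mod 67.
Repeated squaring: 62^2≡25, 62^4≡22, 62^8≡15, 62^16≡24 (mod 67).
62^17 = 62^(16+1) ≡ 14 (mod 67).
Check: 14² = 196 ≡ 62 (mod 67). The two roots are 14 and 53.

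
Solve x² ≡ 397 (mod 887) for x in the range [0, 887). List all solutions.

Since 887 ≡ 3 (mod 4), a square root of 397 is 397^((887+1)/4) = 397^222 mod 887.
Repeated squaring: 397^2≡610, 397^4≡447, 397^8≡234, 397^16≡649, 397^32≡763, 397^64≡297, 397^128≡396 (mod 887).
397^222 = 397^(128+64+16+8+4+2) ≡ 294 (mod 887).
Check: 294² = 86436 ≡ 397 (mod 887). The two roots are 294 and 593.

294, 593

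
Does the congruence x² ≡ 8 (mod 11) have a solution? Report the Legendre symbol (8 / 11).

Pull out 2^3: since 11 ≡ 3 (mod 8), (2/11) = -1, so (2/11)^3 = -1.
Reached (1/11) = 1. Collecting the sign flips along the way, the symbol is -1.

-1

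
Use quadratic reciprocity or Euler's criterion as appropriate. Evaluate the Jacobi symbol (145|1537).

0

Reciprocity: 145 ≡ 1 and 1537 ≡ 1 (mod 4), so (145/1537) = +(1537/145).
Reduce top mod 145: now compute (87/145).
Reciprocity: 87 ≡ 3 and 145 ≡ 1 (mod 4), so (87/145) = +(145/87).
Reduce top mod 87: now compute (58/87).
Pull out 2: since 87 ≡ 7 (mod 8), (2/87) = +1.
Reciprocity: 29 ≡ 1 and 87 ≡ 3 (mod 4), so (29/87) = +(87/29).
Reduce top mod 29: now compute (0/29).
Top reduces to 0: gcd > 1, so the symbol is 0.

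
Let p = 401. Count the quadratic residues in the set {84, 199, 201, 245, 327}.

(84/401) = -1 → non-residue.
(199/401) = -1 → non-residue.
(201/401) = +1 → QR.
(245/401) = +1 → QR.
(327/401) = -1 → non-residue.
Total quadratic residues among the 5: 2.

2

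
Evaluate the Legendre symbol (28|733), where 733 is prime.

Pull out 2^2: since 733 ≡ 5 (mod 8), (2/733) = -1, so (2/733)^2 = +1.
Reciprocity: 7 ≡ 3 and 733 ≡ 1 (mod 4), so (7/733) = +(733/7).
Reduce top mod 7: now compute (5/7).
Reciprocity: 5 ≡ 1 and 7 ≡ 3 (mod 4), so (5/7) = +(7/5).
Reduce top mod 5: now compute (2/5).
Pull out 2: since 5 ≡ 5 (mod 8), (2/5) = -1.
Reached (1/5) = 1. Collecting the sign flips along the way, the symbol is -1.

-1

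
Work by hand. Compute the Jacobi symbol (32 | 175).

1

Pull out 2^5: since 175 ≡ 7 (mod 8), (2/175) = +1, so (2/175)^5 = +1.
Reached (1/175) = 1. Collecting the sign flips along the way, the symbol is +1.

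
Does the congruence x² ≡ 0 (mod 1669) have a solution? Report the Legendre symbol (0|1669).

0

Top reduces to 0: gcd > 1, so the symbol is 0.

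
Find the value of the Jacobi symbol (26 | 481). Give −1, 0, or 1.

0

Pull out 2: since 481 ≡ 1 (mod 8), (2/481) = +1.
Reciprocity: 13 ≡ 1 and 481 ≡ 1 (mod 4), so (13/481) = +(481/13).
Reduce top mod 13: now compute (0/13).
Top reduces to 0: gcd > 1, so the symbol is 0.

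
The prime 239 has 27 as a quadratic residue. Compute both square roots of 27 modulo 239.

79, 160

Since 239 ≡ 3 (mod 4), a square root of 27 is 27^((239+1)/4) = 27^60 mod 239.
Repeated squaring: 27^2≡12, 27^4≡144, 27^8≡182, 27^16≡142, 27^32≡88 (mod 239).
27^60 = 27^(32+16+8+4) ≡ 160 (mod 239).
Check: 160² = 25600 ≡ 27 (mod 239). The two roots are 79 and 160.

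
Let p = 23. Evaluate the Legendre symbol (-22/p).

1

First reduce: -22 ≡ 1 (mod 23).
Reached (1/23) = 1. Collecting the sign flips along the way, the symbol is +1.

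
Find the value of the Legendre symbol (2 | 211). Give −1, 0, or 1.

Pull out 2: since 211 ≡ 3 (mod 8), (2/211) = -1.
Reached (1/211) = 1. Collecting the sign flips along the way, the symbol is -1.

-1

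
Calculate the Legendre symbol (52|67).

Pull out 2^2: since 67 ≡ 3 (mod 8), (2/67) = -1, so (2/67)^2 = +1.
Reciprocity: 13 ≡ 1 and 67 ≡ 3 (mod 4), so (13/67) = +(67/13).
Reduce top mod 13: now compute (2/13).
Pull out 2: since 13 ≡ 5 (mod 8), (2/13) = -1.
Reached (1/13) = 1. Collecting the sign flips along the way, the symbol is -1.

-1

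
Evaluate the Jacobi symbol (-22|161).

First reduce: -22 ≡ 139 (mod 161).
Reciprocity: 139 ≡ 3 and 161 ≡ 1 (mod 4), so (139/161) = +(161/139).
Reduce top mod 139: now compute (22/139).
Pull out 2: since 139 ≡ 3 (mod 8), (2/139) = -1.
Reciprocity: 11 ≡ 3 and 139 ≡ 3 (mod 4), so (11/139) = −(139/11).
Reduce top mod 11: now compute (7/11).
Reciprocity: 7 ≡ 3 and 11 ≡ 3 (mod 4), so (7/11) = −(11/7).
Reduce top mod 7: now compute (4/7).
Pull out 2^2: since 7 ≡ 7 (mod 8), (2/7) = +1, so (2/7)^2 = +1.
Reached (1/7) = 1. Collecting the sign flips along the way, the symbol is -1.

-1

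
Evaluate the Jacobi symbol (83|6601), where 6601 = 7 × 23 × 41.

1

Reciprocity: 83 ≡ 3 and 6601 ≡ 1 (mod 4), so (83/6601) = +(6601/83).
Reduce top mod 83: now compute (44/83).
Pull out 2^2: since 83 ≡ 3 (mod 8), (2/83) = -1, so (2/83)^2 = +1.
Reciprocity: 11 ≡ 3 and 83 ≡ 3 (mod 4), so (11/83) = −(83/11).
Reduce top mod 11: now compute (6/11).
Pull out 2: since 11 ≡ 3 (mod 8), (2/11) = -1.
Reciprocity: 3 ≡ 3 and 11 ≡ 3 (mod 4), so (3/11) = −(11/3).
Reduce top mod 3: now compute (2/3).
Pull out 2: since 3 ≡ 3 (mod 8), (2/3) = -1.
Reached (1/3) = 1. Collecting the sign flips along the way, the symbol is +1.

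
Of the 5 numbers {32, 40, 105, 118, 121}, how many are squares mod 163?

(32/163) = -1 → non-residue.
(40/163) = +1 → QR.
(105/163) = -1 → non-residue.
(118/163) = +1 → QR.
(121/163) = +1 → QR.
Total quadratic residues among the 5: 3.

3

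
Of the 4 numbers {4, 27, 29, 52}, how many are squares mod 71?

(4/71) = +1 → QR.
(27/71) = +1 → QR.
(29/71) = +1 → QR.
(52/71) = -1 → non-residue.
Total quadratic residues among the 4: 3.

3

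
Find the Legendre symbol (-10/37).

1

Euler's criterion: (-10/37) ≡ 27^18 (mod 37).
27^2 ≡ 26 (mod 37)
27^4 ≡ 10 (mod 37)
27^8 ≡ 26 (mod 37)
27^16 ≡ 10 (mod 37)
27^18 = 27^(16+2) ≡ 1 (mod 37).
Result is 1, so (-10/37) = 1.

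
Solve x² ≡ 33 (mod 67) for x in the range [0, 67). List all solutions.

10, 57

Since 67 ≡ 3 (mod 4), a square root of 33 is 33^((67+1)/4) = 33^17 mod 67.
Repeated squaring: 33^2≡17, 33^4≡21, 33^8≡39, 33^16≡47 (mod 67).
33^17 = 33^(16+1) ≡ 10 (mod 67).
Check: 10² = 100 ≡ 33 (mod 67). The two roots are 10 and 57.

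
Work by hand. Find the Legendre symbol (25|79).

Euler's criterion: (25/79) ≡ 25^39 (mod 79).
25^2 ≡ 72 (mod 79)
25^4 ≡ 49 (mod 79)
25^8 ≡ 31 (mod 79)
25^16 ≡ 13 (mod 79)
25^32 ≡ 11 (mod 79)
25^39 = 25^(32+4+2+1) ≡ 1 (mod 79).
Result is 1, so (25/79) = 1.

1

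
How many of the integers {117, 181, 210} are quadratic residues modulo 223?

(117/223) = -1 → non-residue.
(181/223) = +1 → QR.
(210/223) = +1 → QR.
Total quadratic residues among the 3: 2.

2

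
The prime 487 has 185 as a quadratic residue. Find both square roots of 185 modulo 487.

Since 487 ≡ 3 (mod 4), a square root of 185 is 185^((487+1)/4) = 185^122 mod 487.
Repeated squaring: 185^2≡135, 185^4≡206, 185^8≡67, 185^16≡106, 185^32≡35, 185^64≡251 (mod 487).
185^122 = 185^(64+32+16+8+2) ≡ 395 (mod 487).
Check: 395² = 156025 ≡ 185 (mod 487). The two roots are 92 and 395.

92, 395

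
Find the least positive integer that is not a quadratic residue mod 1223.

5

(2/1223) = +1, so 2 is a residue.
(3/1223) = +1, so 3 is a residue.
(4/1223) = +1, so 4 is a residue.
(5/1223) = −1, so 5 is the smallest positive non-residue mod 1223.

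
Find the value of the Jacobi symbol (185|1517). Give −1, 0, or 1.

Reciprocity: 185 ≡ 1 and 1517 ≡ 1 (mod 4), so (185/1517) = +(1517/185).
Reduce top mod 185: now compute (37/185).
Reciprocity: 37 ≡ 1 and 185 ≡ 1 (mod 4), so (37/185) = +(185/37).
Reduce top mod 37: now compute (0/37).
Top reduces to 0: gcd > 1, so the symbol is 0.

0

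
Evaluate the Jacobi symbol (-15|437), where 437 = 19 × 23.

1

First reduce: -15 ≡ 422 (mod 437).
Pull out 2: since 437 ≡ 5 (mod 8), (2/437) = -1.
Reciprocity: 211 ≡ 3 and 437 ≡ 1 (mod 4), so (211/437) = +(437/211).
Reduce top mod 211: now compute (15/211).
Reciprocity: 15 ≡ 3 and 211 ≡ 3 (mod 4), so (15/211) = −(211/15).
Reduce top mod 15: now compute (1/15).
Reached (1/15) = 1. Collecting the sign flips along the way, the symbol is +1.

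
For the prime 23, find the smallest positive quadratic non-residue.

(2/23) = +1, so 2 is a residue.
(3/23) = +1, so 3 is a residue.
(4/23) = +1, so 4 is a residue.
(5/23) = −1, so 5 is the smallest positive non-residue mod 23.

5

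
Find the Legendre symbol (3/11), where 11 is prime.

Euler's criterion: (3/11) ≡ 3^5 (mod 11).
3^2 ≡ 9 (mod 11)
3^4 ≡ 4 (mod 11)
3^5 = 3^(4+1) ≡ 1 (mod 11).
Result is 1, so (3/11) = 1.

1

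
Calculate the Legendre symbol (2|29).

Euler's criterion: (2/29) ≡ 2^14 (mod 29).
2^2 ≡ 4 (mod 29)
2^4 ≡ 16 (mod 29)
2^8 ≡ 24 (mod 29)
2^14 = 2^(8+4+2) ≡ 28 (mod 29).
Result is 28 ≡ −1, so (2/29) = −1.

-1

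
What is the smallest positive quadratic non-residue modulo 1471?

(2/1471) = +1, so 2 is a residue.
(3/1471) = −1, so 3 is the smallest positive non-residue mod 1471.

3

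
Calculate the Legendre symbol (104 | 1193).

1

Pull out 2^3: since 1193 ≡ 1 (mod 8), (2/1193) = +1, so (2/1193)^3 = +1.
Reciprocity: 13 ≡ 1 and 1193 ≡ 1 (mod 4), so (13/1193) = +(1193/13).
Reduce top mod 13: now compute (10/13).
Pull out 2: since 13 ≡ 5 (mod 8), (2/13) = -1.
Reciprocity: 5 ≡ 1 and 13 ≡ 1 (mod 4), so (5/13) = +(13/5).
Reduce top mod 5: now compute (3/5).
Reciprocity: 3 ≡ 3 and 5 ≡ 1 (mod 4), so (3/5) = +(5/3).
Reduce top mod 3: now compute (2/3).
Pull out 2: since 3 ≡ 3 (mod 8), (2/3) = -1.
Reached (1/3) = 1. Collecting the sign flips along the way, the symbol is +1.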